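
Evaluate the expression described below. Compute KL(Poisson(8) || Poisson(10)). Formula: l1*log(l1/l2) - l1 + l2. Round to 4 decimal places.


KL divergence for Poisson:
KL = l1*log(l1/l2) - l1 + l2.
l1 = 8, l2 = 10.
log(8/10) = -0.223144.
l1*log(l1/l2) = 8 * -0.223144 = -1.785148.
KL = -1.785148 - 8 + 10 = 0.2149

0.2149


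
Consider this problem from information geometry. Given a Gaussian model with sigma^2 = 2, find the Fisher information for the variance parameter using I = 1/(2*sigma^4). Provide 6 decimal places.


Fisher information for variance: I(sigma^2) = 1/(2*sigma^4).
sigma^2 = 2, so sigma^4 = 4.
I = 1/(2*4) = 1/8 = 0.125000

0.125000


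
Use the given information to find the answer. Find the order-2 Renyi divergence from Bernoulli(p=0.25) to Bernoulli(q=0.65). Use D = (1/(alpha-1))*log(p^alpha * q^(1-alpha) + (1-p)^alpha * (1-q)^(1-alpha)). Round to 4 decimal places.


Renyi divergence of order alpha between Bernoulli distributions:
D = (1/(alpha-1))*log(p^alpha * q^(1-alpha) + (1-p)^alpha * (1-q)^(1-alpha)).
alpha = 2, p = 0.25, q = 0.65.
p^alpha * q^(1-alpha) = 0.25^2 * 0.65^-1 = 0.096154.
(1-p)^alpha * (1-q)^(1-alpha) = 0.75^2 * 0.35^-1 = 1.607143.
sum = 0.096154 + 1.607143 = 1.703297.
D = (1/1)*log(1.703297) = 0.5326

0.5326


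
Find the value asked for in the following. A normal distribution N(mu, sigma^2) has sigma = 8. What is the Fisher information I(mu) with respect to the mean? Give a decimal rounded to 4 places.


The Fisher information for the mean of a normal distribution is I(mu) = 1/sigma^2.
sigma = 8, so sigma^2 = 64.
I(mu) = 1/64 = 0.0156

0.0156


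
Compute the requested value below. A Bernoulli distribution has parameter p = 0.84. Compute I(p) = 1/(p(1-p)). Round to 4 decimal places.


For Bernoulli(p), Fisher information is I(p) = 1/(p*(1-p)).
p = 0.84, 1-p = 0.16.
p*(1-p) = 0.1344.
I(p) = 1/0.1344 = 7.4405

7.4405


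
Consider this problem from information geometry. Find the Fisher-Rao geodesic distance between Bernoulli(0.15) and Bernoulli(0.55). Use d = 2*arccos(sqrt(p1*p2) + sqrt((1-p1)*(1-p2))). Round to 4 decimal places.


Geodesic distance on Bernoulli manifold:
d(p1,p2) = 2*arccos(sqrt(p1*p2) + sqrt((1-p1)*(1-p2))).
sqrt(p1*p2) = sqrt(0.15*0.55) = 0.287228.
sqrt((1-p1)*(1-p2)) = sqrt(0.85*0.45) = 0.618466.
arg = 0.287228 + 0.618466 = 0.905694.
d = 2*arccos(0.905694) = 0.8756

0.8756


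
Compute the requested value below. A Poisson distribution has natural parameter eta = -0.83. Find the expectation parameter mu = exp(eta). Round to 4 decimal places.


Expectation parameter for Poisson exponential family:
mu = exp(eta).
eta = -0.83.
mu = exp(-0.83) = 0.4360

0.4360


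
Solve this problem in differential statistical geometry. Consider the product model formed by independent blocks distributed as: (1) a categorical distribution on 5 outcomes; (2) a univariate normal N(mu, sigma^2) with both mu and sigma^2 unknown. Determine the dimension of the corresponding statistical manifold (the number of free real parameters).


The dimension of a statistical manifold equals the number of free
(independent) real parameters of the model. For a product of independent
blocks the parameter counts add.
- categorical on 5 outcomes (probabilities sum to 1): 5-1 = 4.
- normal (mu, sigma^2): 2.
Total = 4 + 2 = 6.
Dimension = 6

6


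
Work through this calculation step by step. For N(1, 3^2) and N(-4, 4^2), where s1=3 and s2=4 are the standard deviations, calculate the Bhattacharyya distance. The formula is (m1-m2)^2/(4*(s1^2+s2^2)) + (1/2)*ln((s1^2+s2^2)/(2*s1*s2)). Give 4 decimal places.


Bhattacharyya distance between two Gaussians:
DB = (m1-m2)^2/(4*(s1^2+s2^2)) + (1/2)*ln((s1^2+s2^2)/(2*s1*s2)).
(m1-m2)^2 = (5)^2 = 25.
s1^2+s2^2 = 9 + 16 = 25.
term1 = 25/100 = 0.25.
term2 = 0.5*ln(25/24.0) = 0.020411.
DB = 0.25 + 0.020411 = 0.2704

0.2704


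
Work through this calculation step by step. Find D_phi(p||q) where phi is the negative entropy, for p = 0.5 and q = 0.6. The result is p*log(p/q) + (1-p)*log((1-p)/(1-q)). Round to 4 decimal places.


Bregman divergence with negative entropy generator:
D = p*log(p/q) + (1-p)*log((1-p)/(1-q)).
p = 0.5, q = 0.6.
p*log(p/q) = 0.5*log(0.5/0.6) = -0.091161.
(1-p)*log((1-p)/(1-q)) = 0.5*log(0.5/0.4) = 0.111572.
D = -0.091161 + 0.111572 = 0.0204

0.0204


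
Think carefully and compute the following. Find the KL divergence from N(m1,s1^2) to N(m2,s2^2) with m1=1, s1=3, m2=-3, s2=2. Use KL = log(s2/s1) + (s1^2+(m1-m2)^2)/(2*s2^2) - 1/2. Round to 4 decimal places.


KL divergence between normal distributions:
KL = log(s2/s1) + (s1^2 + (m1-m2)^2)/(2*s2^2) - 1/2.
log(2/3) = -0.405465.
(3^2 + (1--3)^2)/(2*2^2) = (9 + 16)/8 = 3.125.
KL = -0.405465 + 3.125 - 0.5 = 2.2195

2.2195


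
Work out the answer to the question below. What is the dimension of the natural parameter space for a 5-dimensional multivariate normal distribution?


Exponential family dimension calculation:
For 5-dim MVN: mean has 5 params, covariance has 5*6/2 = 15 unique entries.
Total dim = 5 + 15 = 20.

20


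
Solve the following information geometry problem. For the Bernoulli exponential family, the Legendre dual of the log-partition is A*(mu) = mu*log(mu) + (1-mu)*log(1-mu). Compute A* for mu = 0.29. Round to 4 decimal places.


Legendre transform for Bernoulli:
A*(mu) = mu*log(mu) + (1-mu)*log(1-mu).
mu = 0.29, 1-mu = 0.71.
mu*log(mu) = 0.29*log(0.29) = -0.358984.
(1-mu)*log(1-mu) = 0.71*log(0.71) = -0.243168.
A* = -0.358984 + -0.243168 = -0.6022

-0.6022


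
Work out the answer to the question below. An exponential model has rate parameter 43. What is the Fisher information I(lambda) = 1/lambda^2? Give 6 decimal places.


Fisher information for exponential: I(lambda) = 1/lambda^2.
lambda = 43, lambda^2 = 1849.
I = 1/1849 = 0.000541

0.000541


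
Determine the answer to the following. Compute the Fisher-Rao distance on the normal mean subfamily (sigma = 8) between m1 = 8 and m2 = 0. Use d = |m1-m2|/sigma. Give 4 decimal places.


On the fixed-variance normal subfamily, geodesic distance = |m1-m2|/sigma.
|8 - 0| = 8.
sigma = 8.
d = 8/8 = 1.0000

1.0000


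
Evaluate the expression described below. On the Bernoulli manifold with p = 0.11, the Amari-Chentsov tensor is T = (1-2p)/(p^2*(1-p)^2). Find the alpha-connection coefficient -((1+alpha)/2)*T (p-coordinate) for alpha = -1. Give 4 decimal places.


Skewness (Amari-Chentsov) tensor: T = (1-2p)/(p^2*(1-p)^2).
p = 0.11, 1-2p = 0.78, p^2 = 0.0121, (1-p)^2 = 0.7921.
T = 0.78/(0.0121 * 0.7921) = 81.382161.
In the p-coordinate, Gamma^(alpha) = Gamma^(0) - (alpha/2)*T with Gamma^(0) = (1/2)*g'(p) = -T/2,
so Gamma^(alpha) = -((1+alpha)/2)*T.
alpha = -1, -(1+alpha)/2 = 0.0.
Gamma = 0.0 * 81.382161 = 0.0000

0.0000


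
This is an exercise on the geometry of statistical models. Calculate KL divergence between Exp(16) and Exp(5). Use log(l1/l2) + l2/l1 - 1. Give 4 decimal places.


KL divergence for exponential family:
KL = log(l1/l2) + l2/l1 - 1.
log(16/5) = 1.163151.
5/16 = 0.3125.
KL = 1.163151 + 0.3125 - 1 = 0.4757

0.4757


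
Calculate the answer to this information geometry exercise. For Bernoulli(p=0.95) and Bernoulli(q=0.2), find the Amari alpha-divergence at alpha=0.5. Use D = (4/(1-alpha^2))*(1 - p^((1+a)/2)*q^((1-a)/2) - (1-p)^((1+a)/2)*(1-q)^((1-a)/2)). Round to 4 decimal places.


Amari alpha-divergence:
D = (4/(1-alpha^2))*(1 - p^((1+a)/2)*q^((1-a)/2) - (1-p)^((1+a)/2)*(1-q)^((1-a)/2)).
alpha = 0.5, p = 0.95, q = 0.2.
e1 = (1+alpha)/2 = 0.75, e2 = (1-alpha)/2 = 0.25.
t1 = p^e1 * q^e2 = 0.95^0.75 * 0.2^0.25 = 0.643502.
t2 = (1-p)^e1 * (1-q)^e2 = 0.05^0.75 * 0.8^0.25 = 0.1.
4/(1-alpha^2) = 5.333333.
D = 5.333333*(1 - 0.643502 - 0.1) = 1.3680

1.3680


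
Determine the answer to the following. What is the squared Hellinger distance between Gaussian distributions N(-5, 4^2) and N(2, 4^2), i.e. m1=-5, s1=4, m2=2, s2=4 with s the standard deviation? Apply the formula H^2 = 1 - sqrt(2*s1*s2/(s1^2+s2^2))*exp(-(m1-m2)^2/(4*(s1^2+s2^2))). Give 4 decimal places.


Squared Hellinger distance for Gaussians:
H^2 = 1 - sqrt(2*s1*s2/(s1^2+s2^2)) * exp(-(m1-m2)^2/(4*(s1^2+s2^2))).
s1^2 = 16, s2^2 = 16, s1^2+s2^2 = 32.
sqrt(2*4*4/(32)) = 1.0.
(m1-m2)^2 = (-7)^2 = 49.
exp(-49/(4*32)) = exp(-0.382812) = 0.681941.
H^2 = 1 - 1.0*0.681941 = 0.3181

0.3181


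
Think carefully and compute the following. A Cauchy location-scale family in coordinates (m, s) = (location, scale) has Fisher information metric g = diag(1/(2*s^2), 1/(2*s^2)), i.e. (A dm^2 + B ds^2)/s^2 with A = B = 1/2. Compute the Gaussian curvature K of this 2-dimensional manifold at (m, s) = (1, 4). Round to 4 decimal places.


The metric has the form g = (A dm^2 + B ds^2)/s^2 with A = 1/2, B = 1/2.
Substitute u = sqrt(A/B)*m: g = B*(du^2 + ds^2)/s^2, i.e. B times the
Poincare upper half-plane metric, which has constant Gaussian curvature -1.
Scaling a 2D metric by a constant c divides the Gaussian curvature by c,
so K = -1/B = -1/(1/2) = -2.0000 everywhere (the point (m, s) = (1, 4) is irrelevant:
the curvature is constant).
The requested Gaussian curvature is K = -2.0000.

-2.0000


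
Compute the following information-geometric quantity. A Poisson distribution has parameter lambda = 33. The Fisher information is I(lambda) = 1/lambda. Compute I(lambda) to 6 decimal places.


Fisher information for Poisson: I(lambda) = 1/lambda.
lambda = 33.
I(lambda) = 1/33 = 0.030303

0.030303


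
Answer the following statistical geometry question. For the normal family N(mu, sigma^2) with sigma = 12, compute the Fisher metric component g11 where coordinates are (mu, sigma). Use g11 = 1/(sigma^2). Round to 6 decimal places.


For the 2-parameter normal family, the Fisher metric has:
  g11 = 1/sigma^2, g22 = 2/sigma^2.
sigma = 12, sigma^2 = 144.
g11 = 0.006944

0.006944


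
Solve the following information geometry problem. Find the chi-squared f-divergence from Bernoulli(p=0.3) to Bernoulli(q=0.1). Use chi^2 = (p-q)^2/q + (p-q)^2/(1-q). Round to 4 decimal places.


Chi-squared divergence between Bernoulli distributions:
chi^2 = (p-q)^2/q + (p-q)^2/(1-q).
p = 0.3, q = 0.1, p-q = 0.2.
(p-q)^2 = 0.04.
term1 = 0.04/0.1 = 0.4.
term2 = 0.04/0.9 = 0.044444.
chi^2 = 0.4 + 0.044444 = 0.4444

0.4444


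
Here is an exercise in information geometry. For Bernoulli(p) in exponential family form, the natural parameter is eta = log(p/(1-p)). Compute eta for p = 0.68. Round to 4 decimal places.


Natural parameter for Bernoulli: eta = log(p/(1-p)).
p = 0.68, 1-p = 0.32.
p/(1-p) = 2.125.
eta = log(2.125) = 0.7538

0.7538


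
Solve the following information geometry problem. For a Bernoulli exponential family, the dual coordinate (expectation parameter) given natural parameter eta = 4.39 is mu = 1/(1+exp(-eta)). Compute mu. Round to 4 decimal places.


Dual coordinate (expectation parameter) for Bernoulli:
mu = 1/(1+exp(-eta)).
eta = 4.39.
exp(-eta) = exp(-4.39) = 0.012401.
mu = 1/(1+0.012401) = 0.9878

0.9878


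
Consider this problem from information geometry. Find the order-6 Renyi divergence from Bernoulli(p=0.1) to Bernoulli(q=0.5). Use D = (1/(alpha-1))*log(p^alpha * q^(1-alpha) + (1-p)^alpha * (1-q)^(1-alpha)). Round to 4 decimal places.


Renyi divergence of order alpha between Bernoulli distributions:
D = (1/(alpha-1))*log(p^alpha * q^(1-alpha) + (1-p)^alpha * (1-q)^(1-alpha)).
alpha = 6, p = 0.1, q = 0.5.
p^alpha * q^(1-alpha) = 0.1^6 * 0.5^-5 = 3.2e-05.
(1-p)^alpha * (1-q)^(1-alpha) = 0.9^6 * 0.5^-5 = 17.006112.
sum = 3.2e-05 + 17.006112 = 17.006144.
D = (1/5)*log(17.006144) = 0.5667

0.5667


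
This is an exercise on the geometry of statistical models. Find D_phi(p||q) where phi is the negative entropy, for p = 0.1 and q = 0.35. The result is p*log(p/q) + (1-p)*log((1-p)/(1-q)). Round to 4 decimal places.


Bregman divergence with negative entropy generator:
D = p*log(p/q) + (1-p)*log((1-p)/(1-q)).
p = 0.1, q = 0.35.
p*log(p/q) = 0.1*log(0.1/0.35) = -0.125276.
(1-p)*log((1-p)/(1-q)) = 0.9*log(0.9/0.65) = 0.29288.
D = -0.125276 + 0.29288 = 0.1676

0.1676


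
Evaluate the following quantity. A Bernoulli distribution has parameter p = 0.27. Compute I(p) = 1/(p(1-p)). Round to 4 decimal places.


For Bernoulli(p), Fisher information is I(p) = 1/(p*(1-p)).
p = 0.27, 1-p = 0.73.
p*(1-p) = 0.1971.
I(p) = 1/0.1971 = 5.0736

5.0736


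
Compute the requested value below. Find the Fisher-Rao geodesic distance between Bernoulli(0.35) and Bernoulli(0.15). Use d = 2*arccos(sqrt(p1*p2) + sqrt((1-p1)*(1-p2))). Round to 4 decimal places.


Geodesic distance on Bernoulli manifold:
d(p1,p2) = 2*arccos(sqrt(p1*p2) + sqrt((1-p1)*(1-p2))).
sqrt(p1*p2) = sqrt(0.35*0.15) = 0.229129.
sqrt((1-p1)*(1-p2)) = sqrt(0.65*0.85) = 0.743303.
arg = 0.229129 + 0.743303 = 0.972432.
d = 2*arccos(0.972432) = 0.4707

0.4707


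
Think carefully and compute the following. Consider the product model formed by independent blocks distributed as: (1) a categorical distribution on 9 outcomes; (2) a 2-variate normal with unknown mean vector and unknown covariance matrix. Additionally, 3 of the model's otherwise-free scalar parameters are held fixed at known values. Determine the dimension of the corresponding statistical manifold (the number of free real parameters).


The dimension of a statistical manifold equals the number of free
(independent) real parameters of the model. For a product of independent
blocks the parameter counts add.
- categorical on 9 outcomes (probabilities sum to 1): 9-1 = 8.
- 2-variate normal: 2 (mean) + 2*3/2 = 3 (symmetric covariance) = 5.
Total = 8 + 5 = 13.
3 parameter(s) fixed at known values: 13 - 3 = 10.
Dimension = 10

10


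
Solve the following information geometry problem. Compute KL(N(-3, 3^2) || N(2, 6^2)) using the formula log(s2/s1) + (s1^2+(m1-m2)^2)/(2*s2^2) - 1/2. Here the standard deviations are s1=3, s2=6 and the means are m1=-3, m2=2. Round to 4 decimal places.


KL divergence between normal distributions:
KL = log(s2/s1) + (s1^2 + (m1-m2)^2)/(2*s2^2) - 1/2.
log(6/3) = 0.693147.
(3^2 + (-3-2)^2)/(2*6^2) = (9 + 25)/72 = 0.472222.
KL = 0.693147 + 0.472222 - 0.5 = 0.6654

0.6654


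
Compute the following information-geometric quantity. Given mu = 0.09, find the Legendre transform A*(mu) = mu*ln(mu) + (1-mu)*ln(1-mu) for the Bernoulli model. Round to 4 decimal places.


Legendre transform for Bernoulli:
A*(mu) = mu*log(mu) + (1-mu)*log(1-mu).
mu = 0.09, 1-mu = 0.91.
mu*log(mu) = 0.09*log(0.09) = -0.216715.
(1-mu)*log(1-mu) = 0.91*log(0.91) = -0.085823.
A* = -0.216715 + -0.085823 = -0.3025

-0.3025


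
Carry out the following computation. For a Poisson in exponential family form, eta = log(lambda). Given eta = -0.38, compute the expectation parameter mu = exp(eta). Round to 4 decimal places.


Expectation parameter for Poisson exponential family:
mu = exp(eta).
eta = -0.38.
mu = exp(-0.38) = 0.6839

0.6839


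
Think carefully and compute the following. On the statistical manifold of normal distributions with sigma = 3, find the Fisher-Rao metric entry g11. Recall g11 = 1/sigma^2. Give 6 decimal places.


For the 2-parameter normal family, the Fisher metric has:
  g11 = 1/sigma^2, g22 = 2/sigma^2.
sigma = 3, sigma^2 = 9.
g11 = 0.111111

0.111111


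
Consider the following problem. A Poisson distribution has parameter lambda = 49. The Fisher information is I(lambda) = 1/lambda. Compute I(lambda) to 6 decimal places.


Fisher information for Poisson: I(lambda) = 1/lambda.
lambda = 49.
I(lambda) = 1/49 = 0.020408

0.020408


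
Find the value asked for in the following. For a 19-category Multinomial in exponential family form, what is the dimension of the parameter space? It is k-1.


Exponential family dimension calculation:
For Multinomial with k=19 categories, dim = k-1 = 18.

18


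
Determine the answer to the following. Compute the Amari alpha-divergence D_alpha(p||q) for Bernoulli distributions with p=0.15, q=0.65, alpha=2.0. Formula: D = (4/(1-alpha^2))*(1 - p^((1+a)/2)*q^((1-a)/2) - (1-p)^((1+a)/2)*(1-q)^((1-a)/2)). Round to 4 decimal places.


Amari alpha-divergence:
D = (4/(1-alpha^2))*(1 - p^((1+a)/2)*q^((1-a)/2) - (1-p)^((1+a)/2)*(1-q)^((1-a)/2)).
alpha = 2.0, p = 0.15, q = 0.65.
e1 = (1+alpha)/2 = 1.5, e2 = (1-alpha)/2 = -0.5.
t1 = p^e1 * q^e2 = 0.15^1.5 * 0.65^-0.5 = 0.072058.
t2 = (1-p)^e1 * (1-q)^e2 = 0.85^1.5 * 0.35^-0.5 = 1.324629.
4/(1-alpha^2) = -1.333333.
D = -1.333333*(1 - 0.072058 - 1.324629) = 0.5289

0.5289


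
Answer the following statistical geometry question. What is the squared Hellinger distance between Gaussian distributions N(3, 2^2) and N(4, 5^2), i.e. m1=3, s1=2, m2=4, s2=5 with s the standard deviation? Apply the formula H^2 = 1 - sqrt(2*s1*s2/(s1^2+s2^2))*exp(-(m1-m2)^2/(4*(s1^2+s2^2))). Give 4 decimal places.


Squared Hellinger distance for Gaussians:
H^2 = 1 - sqrt(2*s1*s2/(s1^2+s2^2)) * exp(-(m1-m2)^2/(4*(s1^2+s2^2))).
s1^2 = 4, s2^2 = 25, s1^2+s2^2 = 29.
sqrt(2*2*5/(29)) = 0.830455.
(m1-m2)^2 = (-1)^2 = 1.
exp(-1/(4*29)) = exp(-0.008621) = 0.991416.
H^2 = 1 - 0.830455*0.991416 = 0.1767

0.1767


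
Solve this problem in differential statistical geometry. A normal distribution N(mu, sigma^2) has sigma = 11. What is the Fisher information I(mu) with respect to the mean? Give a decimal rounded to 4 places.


The Fisher information for the mean of a normal distribution is I(mu) = 1/sigma^2.
sigma = 11, so sigma^2 = 121.
I(mu) = 1/121 = 0.0083

0.0083


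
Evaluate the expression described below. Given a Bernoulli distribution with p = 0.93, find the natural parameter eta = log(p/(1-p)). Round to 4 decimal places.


Natural parameter for Bernoulli: eta = log(p/(1-p)).
p = 0.93, 1-p = 0.07.
p/(1-p) = 13.285714.
eta = log(13.285714) = 2.5867

2.5867


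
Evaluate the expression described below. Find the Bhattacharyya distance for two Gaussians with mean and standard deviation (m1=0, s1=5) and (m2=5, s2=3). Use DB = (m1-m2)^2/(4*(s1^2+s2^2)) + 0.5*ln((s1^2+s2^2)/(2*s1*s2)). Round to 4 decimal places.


Bhattacharyya distance between two Gaussians:
DB = (m1-m2)^2/(4*(s1^2+s2^2)) + (1/2)*ln((s1^2+s2^2)/(2*s1*s2)).
(m1-m2)^2 = (-5)^2 = 25.
s1^2+s2^2 = 25 + 9 = 34.
term1 = 25/136 = 0.183824.
term2 = 0.5*ln(34/30.0) = 0.062582.
DB = 0.183824 + 0.062582 = 0.2464

0.2464


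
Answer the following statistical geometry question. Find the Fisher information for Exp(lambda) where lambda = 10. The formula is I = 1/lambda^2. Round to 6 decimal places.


Fisher information for exponential: I(lambda) = 1/lambda^2.
lambda = 10, lambda^2 = 100.
I = 1/100 = 0.010000

0.010000


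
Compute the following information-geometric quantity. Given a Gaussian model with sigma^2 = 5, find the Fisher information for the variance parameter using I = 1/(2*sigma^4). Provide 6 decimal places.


Fisher information for variance: I(sigma^2) = 1/(2*sigma^4).
sigma^2 = 5, so sigma^4 = 25.
I = 1/(2*25) = 1/50 = 0.020000

0.020000


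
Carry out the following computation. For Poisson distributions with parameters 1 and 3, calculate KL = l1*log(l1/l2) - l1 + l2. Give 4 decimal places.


KL divergence for Poisson:
KL = l1*log(l1/l2) - l1 + l2.
l1 = 1, l2 = 3.
log(1/3) = -1.098612.
l1*log(l1/l2) = 1 * -1.098612 = -1.098612.
KL = -1.098612 - 1 + 3 = 0.9014

0.9014


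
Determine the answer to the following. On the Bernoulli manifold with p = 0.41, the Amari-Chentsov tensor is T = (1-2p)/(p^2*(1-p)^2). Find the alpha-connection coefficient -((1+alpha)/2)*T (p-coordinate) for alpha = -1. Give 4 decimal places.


Skewness (Amari-Chentsov) tensor: T = (1-2p)/(p^2*(1-p)^2).
p = 0.41, 1-2p = 0.18, p^2 = 0.1681, (1-p)^2 = 0.3481.
T = 0.18/(0.1681 * 0.3481) = 3.076102.
In the p-coordinate, Gamma^(alpha) = Gamma^(0) - (alpha/2)*T with Gamma^(0) = (1/2)*g'(p) = -T/2,
so Gamma^(alpha) = -((1+alpha)/2)*T.
alpha = -1, -(1+alpha)/2 = 0.0.
Gamma = 0.0 * 3.076102 = 0.0000

0.0000


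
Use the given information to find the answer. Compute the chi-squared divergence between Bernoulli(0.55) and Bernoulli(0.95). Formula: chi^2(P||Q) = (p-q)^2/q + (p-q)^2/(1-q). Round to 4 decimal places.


Chi-squared divergence between Bernoulli distributions:
chi^2 = (p-q)^2/q + (p-q)^2/(1-q).
p = 0.55, q = 0.95, p-q = -0.4.
(p-q)^2 = 0.16.
term1 = 0.16/0.95 = 0.168421.
term2 = 0.16/0.05 = 3.2.
chi^2 = 0.168421 + 3.2 = 3.3684

3.3684


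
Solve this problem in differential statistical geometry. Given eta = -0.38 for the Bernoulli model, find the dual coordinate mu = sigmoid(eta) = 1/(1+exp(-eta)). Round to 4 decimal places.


Dual coordinate (expectation parameter) for Bernoulli:
mu = 1/(1+exp(-eta)).
eta = -0.38.
exp(-eta) = exp(0.38) = 1.462285.
mu = 1/(1+1.462285) = 0.4061

0.4061


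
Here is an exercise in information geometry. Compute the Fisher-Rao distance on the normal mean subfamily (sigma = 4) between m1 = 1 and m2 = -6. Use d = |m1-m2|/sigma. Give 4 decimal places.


On the fixed-variance normal subfamily, geodesic distance = |m1-m2|/sigma.
|1 - -6| = 7.
sigma = 4.
d = 7/4 = 1.7500

1.7500


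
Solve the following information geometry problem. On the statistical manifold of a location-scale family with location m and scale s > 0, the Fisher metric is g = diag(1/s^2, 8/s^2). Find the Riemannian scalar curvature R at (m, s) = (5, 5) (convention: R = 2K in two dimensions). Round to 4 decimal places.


The metric has the form g = (A dm^2 + B ds^2)/s^2 with A = 1, B = 8.
Substitute u = sqrt(A/B)*m: g = B*(du^2 + ds^2)/s^2, i.e. B times the
Poincare upper half-plane metric, which has constant Gaussian curvature -1.
Scaling a 2D metric by a constant c divides the Gaussian curvature by c,
so K = -1/B = -1/(8) = -0.1250 everywhere (the point (m, s) = (5, 5) is irrelevant:
the curvature is constant).
Scalar curvature in dimension 2: R = 2K = -2/(8) = -0.2500.

-0.2500


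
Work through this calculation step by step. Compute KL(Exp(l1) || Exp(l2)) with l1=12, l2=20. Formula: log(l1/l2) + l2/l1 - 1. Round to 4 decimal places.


KL divergence for exponential family:
KL = log(l1/l2) + l2/l1 - 1.
log(12/20) = -0.510826.
20/12 = 1.666667.
KL = -0.510826 + 1.666667 - 1 = 0.1558

0.1558


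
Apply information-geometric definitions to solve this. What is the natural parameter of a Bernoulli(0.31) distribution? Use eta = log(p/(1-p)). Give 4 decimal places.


Natural parameter for Bernoulli: eta = log(p/(1-p)).
p = 0.31, 1-p = 0.69.
p/(1-p) = 0.449275.
eta = log(0.449275) = -0.8001

-0.8001


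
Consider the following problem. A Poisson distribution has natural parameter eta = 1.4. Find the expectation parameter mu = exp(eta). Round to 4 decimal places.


Expectation parameter for Poisson exponential family:
mu = exp(eta).
eta = 1.4.
mu = exp(1.4) = 4.0552

4.0552


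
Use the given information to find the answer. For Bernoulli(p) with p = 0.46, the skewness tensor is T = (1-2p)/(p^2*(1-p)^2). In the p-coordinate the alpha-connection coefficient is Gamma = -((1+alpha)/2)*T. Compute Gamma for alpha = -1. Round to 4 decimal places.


Skewness (Amari-Chentsov) tensor: T = (1-2p)/(p^2*(1-p)^2).
p = 0.46, 1-2p = 0.08, p^2 = 0.2116, (1-p)^2 = 0.2916.
T = 0.08/(0.2116 * 0.2916) = 1.296543.
In the p-coordinate, Gamma^(alpha) = Gamma^(0) - (alpha/2)*T with Gamma^(0) = (1/2)*g'(p) = -T/2,
so Gamma^(alpha) = -((1+alpha)/2)*T.
alpha = -1, -(1+alpha)/2 = 0.0.
Gamma = 0.0 * 1.296543 = 0.0000

0.0000


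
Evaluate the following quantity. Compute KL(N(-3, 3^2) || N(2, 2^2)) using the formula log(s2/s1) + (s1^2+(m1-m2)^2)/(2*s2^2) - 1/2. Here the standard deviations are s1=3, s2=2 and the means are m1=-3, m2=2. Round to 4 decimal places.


KL divergence between normal distributions:
KL = log(s2/s1) + (s1^2 + (m1-m2)^2)/(2*s2^2) - 1/2.
log(2/3) = -0.405465.
(3^2 + (-3-2)^2)/(2*2^2) = (9 + 25)/8 = 4.25.
KL = -0.405465 + 4.25 - 0.5 = 3.3445

3.3445


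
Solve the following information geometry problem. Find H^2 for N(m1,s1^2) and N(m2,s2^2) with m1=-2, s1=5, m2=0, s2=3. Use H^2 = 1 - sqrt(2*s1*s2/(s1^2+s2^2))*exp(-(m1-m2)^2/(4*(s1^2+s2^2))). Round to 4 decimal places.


Squared Hellinger distance for Gaussians:
H^2 = 1 - sqrt(2*s1*s2/(s1^2+s2^2)) * exp(-(m1-m2)^2/(4*(s1^2+s2^2))).
s1^2 = 25, s2^2 = 9, s1^2+s2^2 = 34.
sqrt(2*5*3/(34)) = 0.939336.
(m1-m2)^2 = (-2)^2 = 4.
exp(-4/(4*34)) = exp(-0.029412) = 0.971017.
H^2 = 1 - 0.939336*0.971017 = 0.0879

0.0879


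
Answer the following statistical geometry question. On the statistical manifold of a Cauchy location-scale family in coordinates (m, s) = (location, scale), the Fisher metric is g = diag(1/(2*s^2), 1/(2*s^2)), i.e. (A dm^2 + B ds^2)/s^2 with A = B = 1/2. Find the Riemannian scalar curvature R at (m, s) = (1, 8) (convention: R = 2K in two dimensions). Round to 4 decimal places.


The metric has the form g = (A dm^2 + B ds^2)/s^2 with A = 1/2, B = 1/2.
Substitute u = sqrt(A/B)*m: g = B*(du^2 + ds^2)/s^2, i.e. B times the
Poincare upper half-plane metric, which has constant Gaussian curvature -1.
Scaling a 2D metric by a constant c divides the Gaussian curvature by c,
so K = -1/B = -1/(1/2) = -2.0000 everywhere (the point (m, s) = (1, 8) is irrelevant:
the curvature is constant).
Scalar curvature in dimension 2: R = 2K = -2/(1/2) = -4.0000.

-4.0000


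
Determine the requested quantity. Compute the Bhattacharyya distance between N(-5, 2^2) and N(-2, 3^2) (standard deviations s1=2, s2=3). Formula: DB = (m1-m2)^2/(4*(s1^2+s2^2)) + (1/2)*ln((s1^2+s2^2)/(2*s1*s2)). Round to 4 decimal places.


Bhattacharyya distance between two Gaussians:
DB = (m1-m2)^2/(4*(s1^2+s2^2)) + (1/2)*ln((s1^2+s2^2)/(2*s1*s2)).
(m1-m2)^2 = (-3)^2 = 9.
s1^2+s2^2 = 4 + 9 = 13.
term1 = 9/52 = 0.173077.
term2 = 0.5*ln(13/12.0) = 0.040021.
DB = 0.173077 + 0.040021 = 0.2131

0.2131


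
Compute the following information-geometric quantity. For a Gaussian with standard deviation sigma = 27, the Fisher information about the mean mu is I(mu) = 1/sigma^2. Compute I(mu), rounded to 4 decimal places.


The Fisher information for the mean of a normal distribution is I(mu) = 1/sigma^2.
sigma = 27, so sigma^2 = 729.
I(mu) = 1/729 = 0.0014

0.0014


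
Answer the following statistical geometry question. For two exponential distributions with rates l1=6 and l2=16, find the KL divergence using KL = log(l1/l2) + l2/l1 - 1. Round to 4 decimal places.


KL divergence for exponential family:
KL = log(l1/l2) + l2/l1 - 1.
log(6/16) = -0.980829.
16/6 = 2.666667.
KL = -0.980829 + 2.666667 - 1 = 0.6858

0.6858


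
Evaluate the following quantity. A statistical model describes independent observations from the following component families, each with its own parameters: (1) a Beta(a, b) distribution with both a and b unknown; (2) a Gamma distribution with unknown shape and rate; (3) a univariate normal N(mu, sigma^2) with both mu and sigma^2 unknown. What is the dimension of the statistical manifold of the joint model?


The dimension of a statistical manifold equals the number of free
(independent) real parameters of the model. For a product of independent
blocks the parameter counts add.
- Beta (a, b): 2.
- Gamma (shape, rate): 2.
- normal (mu, sigma^2): 2.
Total = 2 + 2 + 2 = 6.
Dimension = 6

6


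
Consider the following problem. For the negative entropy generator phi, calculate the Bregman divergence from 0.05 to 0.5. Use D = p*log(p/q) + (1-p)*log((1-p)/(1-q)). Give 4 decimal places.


Bregman divergence with negative entropy generator:
D = p*log(p/q) + (1-p)*log((1-p)/(1-q)).
p = 0.05, q = 0.5.
p*log(p/q) = 0.05*log(0.05/0.5) = -0.115129.
(1-p)*log((1-p)/(1-q)) = 0.95*log(0.95/0.5) = 0.609761.
D = -0.115129 + 0.609761 = 0.4946

0.4946


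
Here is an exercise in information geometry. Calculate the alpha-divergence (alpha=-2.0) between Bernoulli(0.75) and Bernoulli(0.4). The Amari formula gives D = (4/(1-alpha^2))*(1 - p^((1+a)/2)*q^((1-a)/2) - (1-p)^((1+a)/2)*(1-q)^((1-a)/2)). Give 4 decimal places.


Amari alpha-divergence:
D = (4/(1-alpha^2))*(1 - p^((1+a)/2)*q^((1-a)/2) - (1-p)^((1+a)/2)*(1-q)^((1-a)/2)).
alpha = -2.0, p = 0.75, q = 0.4.
e1 = (1+alpha)/2 = -0.5, e2 = (1-alpha)/2 = 1.5.
t1 = p^e1 * q^e2 = 0.75^-0.5 * 0.4^1.5 = 0.292119.
t2 = (1-p)^e1 * (1-q)^e2 = 0.25^-0.5 * 0.6^1.5 = 0.929516.
4/(1-alpha^2) = -1.333333.
D = -1.333333*(1 - 0.292119 - 0.929516) = 0.2955

0.2955


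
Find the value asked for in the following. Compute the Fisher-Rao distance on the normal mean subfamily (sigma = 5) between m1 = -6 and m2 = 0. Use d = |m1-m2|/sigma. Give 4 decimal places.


On the fixed-variance normal subfamily, geodesic distance = |m1-m2|/sigma.
|-6 - 0| = 6.
sigma = 5.
d = 6/5 = 1.2000

1.2000


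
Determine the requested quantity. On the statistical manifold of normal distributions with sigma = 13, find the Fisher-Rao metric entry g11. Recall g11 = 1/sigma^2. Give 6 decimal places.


For the 2-parameter normal family, the Fisher metric has:
  g11 = 1/sigma^2, g22 = 2/sigma^2.
sigma = 13, sigma^2 = 169.
g11 = 0.005917

0.005917


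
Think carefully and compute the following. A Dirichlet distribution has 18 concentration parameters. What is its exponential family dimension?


Exponential family dimension calculation:
Dirichlet with 18 components has 18 natural parameters.

18


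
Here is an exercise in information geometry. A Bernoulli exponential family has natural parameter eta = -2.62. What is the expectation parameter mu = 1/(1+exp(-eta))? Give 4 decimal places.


Dual coordinate (expectation parameter) for Bernoulli:
mu = 1/(1+exp(-eta)).
eta = -2.62.
exp(-eta) = exp(2.62) = 13.735724.
mu = 1/(1+13.735724) = 0.0679

0.0679


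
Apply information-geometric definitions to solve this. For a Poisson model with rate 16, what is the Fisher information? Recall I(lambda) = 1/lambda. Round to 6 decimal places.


Fisher information for Poisson: I(lambda) = 1/lambda.
lambda = 16.
I(lambda) = 1/16 = 0.062500

0.062500


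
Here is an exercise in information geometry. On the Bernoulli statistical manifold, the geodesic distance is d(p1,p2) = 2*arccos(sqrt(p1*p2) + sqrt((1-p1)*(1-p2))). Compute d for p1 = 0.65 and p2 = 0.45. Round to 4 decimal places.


Geodesic distance on Bernoulli manifold:
d(p1,p2) = 2*arccos(sqrt(p1*p2) + sqrt((1-p1)*(1-p2))).
sqrt(p1*p2) = sqrt(0.65*0.45) = 0.540833.
sqrt((1-p1)*(1-p2)) = sqrt(0.35*0.55) = 0.438748.
arg = 0.540833 + 0.438748 = 0.979581.
d = 2*arccos(0.979581) = 0.4049

0.4049


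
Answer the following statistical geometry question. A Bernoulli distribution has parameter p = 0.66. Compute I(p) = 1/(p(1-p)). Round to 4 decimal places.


For Bernoulli(p), Fisher information is I(p) = 1/(p*(1-p)).
p = 0.66, 1-p = 0.34.
p*(1-p) = 0.2244.
I(p) = 1/0.2244 = 4.4563

4.4563


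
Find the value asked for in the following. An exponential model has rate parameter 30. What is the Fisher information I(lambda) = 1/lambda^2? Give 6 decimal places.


Fisher information for exponential: I(lambda) = 1/lambda^2.
lambda = 30, lambda^2 = 900.
I = 1/900 = 0.001111

0.001111


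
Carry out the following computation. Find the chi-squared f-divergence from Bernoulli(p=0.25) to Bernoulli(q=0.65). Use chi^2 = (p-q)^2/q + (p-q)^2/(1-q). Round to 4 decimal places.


Chi-squared divergence between Bernoulli distributions:
chi^2 = (p-q)^2/q + (p-q)^2/(1-q).
p = 0.25, q = 0.65, p-q = -0.4.
(p-q)^2 = 0.16.
term1 = 0.16/0.65 = 0.246154.
term2 = 0.16/0.35 = 0.457143.
chi^2 = 0.246154 + 0.457143 = 0.7033

0.7033


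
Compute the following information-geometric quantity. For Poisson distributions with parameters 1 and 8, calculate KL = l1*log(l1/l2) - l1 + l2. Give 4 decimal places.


KL divergence for Poisson:
KL = l1*log(l1/l2) - l1 + l2.
l1 = 1, l2 = 8.
log(1/8) = -2.079442.
l1*log(l1/l2) = 1 * -2.079442 = -2.079442.
KL = -2.079442 - 1 + 8 = 4.9206

4.9206


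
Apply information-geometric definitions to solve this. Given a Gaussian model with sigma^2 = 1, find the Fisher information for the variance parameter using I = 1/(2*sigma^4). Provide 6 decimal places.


Fisher information for variance: I(sigma^2) = 1/(2*sigma^4).
sigma^2 = 1, so sigma^4 = 1.
I = 1/(2*1) = 1/2 = 0.500000

0.500000


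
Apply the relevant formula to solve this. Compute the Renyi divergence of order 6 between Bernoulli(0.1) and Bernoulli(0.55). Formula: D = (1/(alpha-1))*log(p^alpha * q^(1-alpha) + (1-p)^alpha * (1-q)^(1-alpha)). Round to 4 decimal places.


Renyi divergence of order alpha between Bernoulli distributions:
D = (1/(alpha-1))*log(p^alpha * q^(1-alpha) + (1-p)^alpha * (1-q)^(1-alpha)).
alpha = 6, p = 0.1, q = 0.55.
p^alpha * q^(1-alpha) = 0.1^6 * 0.55^-5 = 2e-05.
(1-p)^alpha * (1-q)^(1-alpha) = 0.9^6 * 0.45^-5 = 28.8.
sum = 2e-05 + 28.8 = 28.80002.
D = (1/5)*log(28.80002) = 0.6721

0.6721


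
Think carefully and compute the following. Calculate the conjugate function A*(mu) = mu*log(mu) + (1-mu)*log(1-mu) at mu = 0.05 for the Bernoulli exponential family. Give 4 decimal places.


Legendre transform for Bernoulli:
A*(mu) = mu*log(mu) + (1-mu)*log(1-mu).
mu = 0.05, 1-mu = 0.95.
mu*log(mu) = 0.05*log(0.05) = -0.149787.
(1-mu)*log(1-mu) = 0.95*log(0.95) = -0.048729.
A* = -0.149787 + -0.048729 = -0.1985

-0.1985


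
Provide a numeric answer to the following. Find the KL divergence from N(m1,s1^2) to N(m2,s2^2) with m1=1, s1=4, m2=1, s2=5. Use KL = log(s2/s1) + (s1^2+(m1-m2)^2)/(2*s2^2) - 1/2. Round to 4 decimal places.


KL divergence between normal distributions:
KL = log(s2/s1) + (s1^2 + (m1-m2)^2)/(2*s2^2) - 1/2.
log(5/4) = 0.223144.
(4^2 + (1-1)^2)/(2*5^2) = (16 + 0)/50 = 0.32.
KL = 0.223144 + 0.32 - 0.5 = 0.0431

0.0431


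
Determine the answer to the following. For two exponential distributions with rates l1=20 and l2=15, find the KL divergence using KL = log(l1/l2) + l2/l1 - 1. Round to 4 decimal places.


KL divergence for exponential family:
KL = log(l1/l2) + l2/l1 - 1.
log(20/15) = 0.287682.
15/20 = 0.75.
KL = 0.287682 + 0.75 - 1 = 0.0377

0.0377


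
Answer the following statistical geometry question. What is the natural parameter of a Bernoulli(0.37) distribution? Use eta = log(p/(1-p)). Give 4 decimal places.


Natural parameter for Bernoulli: eta = log(p/(1-p)).
p = 0.37, 1-p = 0.63.
p/(1-p) = 0.587302.
eta = log(0.587302) = -0.5322

-0.5322


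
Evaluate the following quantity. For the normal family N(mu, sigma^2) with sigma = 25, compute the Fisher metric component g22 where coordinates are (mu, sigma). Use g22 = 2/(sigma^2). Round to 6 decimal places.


For the 2-parameter normal family, the Fisher metric has:
  g11 = 1/sigma^2, g22 = 2/sigma^2.
sigma = 25, sigma^2 = 625.
g22 = 0.003200

0.003200


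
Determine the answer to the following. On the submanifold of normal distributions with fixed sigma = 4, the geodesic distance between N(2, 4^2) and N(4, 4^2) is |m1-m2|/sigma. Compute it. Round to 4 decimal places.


On the fixed-variance normal subfamily, geodesic distance = |m1-m2|/sigma.
|2 - 4| = 2.
sigma = 4.
d = 2/4 = 0.5000

0.5000


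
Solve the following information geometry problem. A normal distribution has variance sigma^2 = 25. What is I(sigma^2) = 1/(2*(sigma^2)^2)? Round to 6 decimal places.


Fisher information for variance: I(sigma^2) = 1/(2*sigma^4).
sigma^2 = 25, so sigma^4 = 625.
I = 1/(2*625) = 1/1250 = 0.000800

0.000800


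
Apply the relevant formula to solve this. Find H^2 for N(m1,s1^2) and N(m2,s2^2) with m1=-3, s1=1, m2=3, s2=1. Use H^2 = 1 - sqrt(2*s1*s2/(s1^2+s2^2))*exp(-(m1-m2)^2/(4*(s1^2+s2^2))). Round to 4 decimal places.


Squared Hellinger distance for Gaussians:
H^2 = 1 - sqrt(2*s1*s2/(s1^2+s2^2)) * exp(-(m1-m2)^2/(4*(s1^2+s2^2))).
s1^2 = 1, s2^2 = 1, s1^2+s2^2 = 2.
sqrt(2*1*1/(2)) = 1.0.
(m1-m2)^2 = (-6)^2 = 36.
exp(-36/(4*2)) = exp(-4.5) = 0.011109.
H^2 = 1 - 1.0*0.011109 = 0.9889

0.9889


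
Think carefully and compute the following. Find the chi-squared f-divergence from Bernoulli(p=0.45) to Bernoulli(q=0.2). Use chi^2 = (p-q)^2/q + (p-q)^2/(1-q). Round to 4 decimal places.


Chi-squared divergence between Bernoulli distributions:
chi^2 = (p-q)^2/q + (p-q)^2/(1-q).
p = 0.45, q = 0.2, p-q = 0.25.
(p-q)^2 = 0.0625.
term1 = 0.0625/0.2 = 0.3125.
term2 = 0.0625/0.8 = 0.078125.
chi^2 = 0.3125 + 0.078125 = 0.3906

0.3906


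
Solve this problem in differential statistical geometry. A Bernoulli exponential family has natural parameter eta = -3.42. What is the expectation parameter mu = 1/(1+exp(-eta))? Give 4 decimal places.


Dual coordinate (expectation parameter) for Bernoulli:
mu = 1/(1+exp(-eta)).
eta = -3.42.
exp(-eta) = exp(3.42) = 30.569415.
mu = 1/(1+30.569415) = 0.0317

0.0317


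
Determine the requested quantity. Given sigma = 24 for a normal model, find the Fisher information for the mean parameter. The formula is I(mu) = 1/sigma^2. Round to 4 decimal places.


The Fisher information for the mean of a normal distribution is I(mu) = 1/sigma^2.
sigma = 24, so sigma^2 = 576.
I(mu) = 1/576 = 0.0017

0.0017


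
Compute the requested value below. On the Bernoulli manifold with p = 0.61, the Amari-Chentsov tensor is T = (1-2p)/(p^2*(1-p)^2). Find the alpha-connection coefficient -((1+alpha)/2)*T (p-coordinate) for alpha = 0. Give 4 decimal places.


Skewness (Amari-Chentsov) tensor: T = (1-2p)/(p^2*(1-p)^2).
p = 0.61, 1-2p = -0.22, p^2 = 0.3721, (1-p)^2 = 0.1521.
T = -0.22/(0.3721 * 0.1521) = -3.887172.
In the p-coordinate, Gamma^(alpha) = Gamma^(0) - (alpha/2)*T with Gamma^(0) = (1/2)*g'(p) = -T/2,
so Gamma^(alpha) = -((1+alpha)/2)*T.
alpha = 0, -(1+alpha)/2 = -0.5.
Gamma = -0.5 * -3.887172 = 1.9436

1.9436


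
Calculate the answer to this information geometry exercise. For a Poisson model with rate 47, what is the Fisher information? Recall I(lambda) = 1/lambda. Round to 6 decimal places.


Fisher information for Poisson: I(lambda) = 1/lambda.
lambda = 47.
I(lambda) = 1/47 = 0.021277

0.021277


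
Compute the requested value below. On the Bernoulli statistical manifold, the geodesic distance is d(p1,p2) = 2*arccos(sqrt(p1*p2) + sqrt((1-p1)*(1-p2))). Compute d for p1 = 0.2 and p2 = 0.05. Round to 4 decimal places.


Geodesic distance on Bernoulli manifold:
d(p1,p2) = 2*arccos(sqrt(p1*p2) + sqrt((1-p1)*(1-p2))).
sqrt(p1*p2) = sqrt(0.2*0.05) = 0.1.
sqrt((1-p1)*(1-p2)) = sqrt(0.8*0.95) = 0.87178.
arg = 0.1 + 0.87178 = 0.97178.
d = 2*arccos(0.97178) = 0.4763

0.4763


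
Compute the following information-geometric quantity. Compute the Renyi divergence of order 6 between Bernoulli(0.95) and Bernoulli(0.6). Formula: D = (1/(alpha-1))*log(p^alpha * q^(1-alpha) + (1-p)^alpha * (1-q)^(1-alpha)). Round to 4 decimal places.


Renyi divergence of order alpha between Bernoulli distributions:
D = (1/(alpha-1))*log(p^alpha * q^(1-alpha) + (1-p)^alpha * (1-q)^(1-alpha)).
alpha = 6, p = 0.95, q = 0.6.
p^alpha * q^(1-alpha) = 0.95^6 * 0.6^-5 = 9.453342.
(1-p)^alpha * (1-q)^(1-alpha) = 0.05^6 * 0.4^-5 = 2e-06.
sum = 9.453342 + 2e-06 = 9.453344.
D = (1/5)*log(9.453344) = 0.4493

0.4493


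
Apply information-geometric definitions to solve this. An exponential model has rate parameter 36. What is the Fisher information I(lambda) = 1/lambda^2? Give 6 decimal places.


Fisher information for exponential: I(lambda) = 1/lambda^2.
lambda = 36, lambda^2 = 1296.
I = 1/1296 = 0.000772

0.000772


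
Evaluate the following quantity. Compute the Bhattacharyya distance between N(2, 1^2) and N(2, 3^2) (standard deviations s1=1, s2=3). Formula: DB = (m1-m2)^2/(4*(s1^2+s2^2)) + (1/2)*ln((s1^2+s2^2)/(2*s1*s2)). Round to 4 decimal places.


Bhattacharyya distance between two Gaussians:
DB = (m1-m2)^2/(4*(s1^2+s2^2)) + (1/2)*ln((s1^2+s2^2)/(2*s1*s2)).
(m1-m2)^2 = (0)^2 = 0.
s1^2+s2^2 = 1 + 9 = 10.
term1 = 0/40 = 0.0.
term2 = 0.5*ln(10/6.0) = 0.255413.
DB = 0.0 + 0.255413 = 0.2554

0.2554


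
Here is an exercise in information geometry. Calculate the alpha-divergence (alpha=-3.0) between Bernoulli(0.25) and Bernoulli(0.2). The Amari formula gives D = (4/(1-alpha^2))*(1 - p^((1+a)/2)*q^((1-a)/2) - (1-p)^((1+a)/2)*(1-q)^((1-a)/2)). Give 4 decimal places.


Amari alpha-divergence:
D = (4/(1-alpha^2))*(1 - p^((1+a)/2)*q^((1-a)/2) - (1-p)^((1+a)/2)*(1-q)^((1-a)/2)).
alpha = -3.0, p = 0.25, q = 0.2.
e1 = (1+alpha)/2 = -1.0, e2 = (1-alpha)/2 = 2.0.
t1 = p^e1 * q^e2 = 0.25^-1.0 * 0.2^2.0 = 0.16.
t2 = (1-p)^e1 * (1-q)^e2 = 0.75^-1.0 * 0.8^2.0 = 0.853333.
4/(1-alpha^2) = -0.5.
D = -0.5*(1 - 0.16 - 0.853333) = 0.0067

0.0067
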